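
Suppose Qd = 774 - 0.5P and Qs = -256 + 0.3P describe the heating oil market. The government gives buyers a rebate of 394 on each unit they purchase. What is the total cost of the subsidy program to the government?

Government cost = 80425.25

Pre-subsidy: 774 - 0.5P = -256 + 0.3P gives P* = 1287.5, Q* = 130.25.
With the rebate, buyers effectively pay Pb = Ps − 394, where Ps is the price sellers receive.
Demand in terms of Ps becomes Qd = 774 − 0.5(Ps − 394) = 971 - 0.5Ps. Setting this equal to supply: 971 - 0.5Ps = -256 + 0.3Ps, so Ps = 1533.75.
Buyers pay Pb = 1533.75 − 394 = 1139.75; Q' = -256 + 0.3·1533.75 = 204.125.
Government outlay = subsidy × quantity = 394 × 204.125 = 80425.25.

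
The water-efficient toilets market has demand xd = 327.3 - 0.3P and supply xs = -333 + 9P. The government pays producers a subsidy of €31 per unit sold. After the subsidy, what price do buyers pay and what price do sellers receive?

Pre-subsidy: 327.3 - 0.3P = -333 + 9P gives P* = 71, x* = 306.
With the subsidy, sellers receive Ps = Pb + 31 for each unit, where Pb is the price buyers pay.
Supply in terms of Pb becomes xs = -333 + 9(Pb + 31) = -54 + 9Pb. Setting this equal to demand: 327.3 - 0.3Pb = -54 + 9Pb, so Pb = 41.
Sellers receive Ps = 41 + 31 = 72; x' = 327.3 − 0.3·41 = 315.

Buyers pay €41; sellers receive €72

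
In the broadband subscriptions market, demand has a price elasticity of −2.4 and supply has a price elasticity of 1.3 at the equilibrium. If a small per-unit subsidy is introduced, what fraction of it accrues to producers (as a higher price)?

For a small subsidy around the equilibrium, the benefit split depends on the relative slopes, which at a point are proportional to the elasticities.
Buyer share = εs/(εs + |εd|) = 1.3/(1.3 + 2.4) = 13/37; seller share = |εd|/(εs + |εd|) = 24/37.
So producers capture 24/37 of the subsidy.

Producer share = 24/37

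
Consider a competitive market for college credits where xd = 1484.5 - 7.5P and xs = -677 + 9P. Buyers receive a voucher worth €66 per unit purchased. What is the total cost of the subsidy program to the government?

Government cost = €50952

Pre-subsidy: 1484.5 - 7.5P = -677 + 9P gives P* = 131, x* = 502.
With the rebate, buyers effectively pay Pb = Ps − 66, where Ps is the price sellers receive.
Demand in terms of Ps becomes xd = 1484.5 − 7.5(Ps − 66) = 1979.5 - 7.5Ps. Setting this equal to supply: 1979.5 - 7.5Ps = -677 + 9Ps, so Ps = 161.
Buyers pay Pb = 161 − 66 = 95; x' = -677 + 9·161 = 772.
Government outlay = subsidy × quantity = 66 × 772 = 50952.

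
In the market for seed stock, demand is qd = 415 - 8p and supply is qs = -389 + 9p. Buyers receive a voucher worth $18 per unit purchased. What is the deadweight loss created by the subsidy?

Deadweight loss = 11664/17

Pre-subsidy: 415 - 8p = -389 + 9p gives p* = 804/17, q* = 623/17.
With the rebate, buyers effectively pay pb = ps − 18, where ps is the price sellers receive.
Demand in terms of ps becomes qd = 415 − 8(ps − 18) = 559 - 8ps. Setting this equal to supply: 559 - 8ps = -389 + 9ps, so ps = 948/17.
Buyers pay pb = 948/17 − 18 = 642/17; q' = -389 + 9·(948/17) = 1919/17.
The subsidy expands output by 1919/17 − 623/17 = 1296/17 past the efficient level; on those units the gap between marginal cost and willingness to pay runs from 0 up to 18.
DWL = ½ × 18 × 1296/17 = 11664/17.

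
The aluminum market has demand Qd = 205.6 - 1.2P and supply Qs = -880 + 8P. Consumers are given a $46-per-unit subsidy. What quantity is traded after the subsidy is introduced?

Pre-subsidy: 205.6 - 1.2P = -880 + 8P gives P* = 118, Q* = 64.
With the rebate, buyers effectively pay Pb = Ps − 46, where Ps is the price sellers receive.
Demand in terms of Ps becomes Qd = 205.6 − 1.2(Ps − 46) = 260.8 - 1.2Ps. Setting this equal to supply: 260.8 - 1.2Ps = -880 + 8Ps, so Ps = 124.
Buyers pay Pb = 124 − 46 = 78; Q' = -880 + 8·124 = 112.

Q' = 112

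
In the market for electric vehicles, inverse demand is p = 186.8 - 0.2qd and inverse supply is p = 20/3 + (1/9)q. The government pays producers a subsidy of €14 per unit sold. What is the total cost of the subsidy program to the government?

Government cost = €8736

Pre-subsidy: 186.8 - 0.2q = 20/3 + (1/9)q gives q* = 579 and p* = 71.
With the subsidy, sellers receive ps = pb + 14 for each unit, where pb is the price buyers pay.
On the curves, pb = 186.8 - 0.2q and ps = 20/3 + (1/9)q; the wedge ps − pb = 14 gives 20/3 + (1/9)q − (186.8 - 0.2q) = 14, so q' = 624.
Then pb = 186.8 − 0.2·624 = 62 and ps = 20/3 + (1/9)·624 = 76.
Government outlay = subsidy × quantity = 14 × 624 = 8736.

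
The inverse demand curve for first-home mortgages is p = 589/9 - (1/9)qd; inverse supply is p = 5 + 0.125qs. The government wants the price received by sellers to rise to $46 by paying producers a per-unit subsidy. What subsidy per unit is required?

Required subsidy s = $17 per unit

At a seller price of 46, quantity supplied is -40 + 8·46 = 328.
Buyers absorb 328 only when they pay pb = 589/9 − (1/9)·328 = 29.
s = ps − pb = 46 − 29 = 17.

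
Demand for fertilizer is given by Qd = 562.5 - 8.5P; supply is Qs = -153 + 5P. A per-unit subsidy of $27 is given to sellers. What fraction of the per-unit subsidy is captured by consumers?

Pre-subsidy: 562.5 - 8.5P = -153 + 5P gives P* = 53, Q* = 112.
With the subsidy, sellers receive Ps = Pb + 27 for each unit, where Pb is the price buyers pay.
Supply in terms of Pb becomes Qs = -153 + 5(Pb + 27) = -18 + 5Pb. Setting this equal to demand: 562.5 - 8.5Pb = -18 + 5Pb, so Pb = 43.
Sellers receive Ps = 43 + 27 = 70; Q' = 562.5 − 8.5·43 = 197.
Buyers' price falls by P* − Pb = 53 − 43 = 10; sellers' price rises by Ps − P* = 70 − 53 = 17.
So consumers capture 10/27 = 10/27 of each unit of subsidy.

Consumer share = 10/27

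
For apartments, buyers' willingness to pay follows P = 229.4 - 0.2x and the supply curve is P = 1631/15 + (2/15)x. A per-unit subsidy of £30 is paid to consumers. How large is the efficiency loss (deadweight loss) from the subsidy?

Deadweight loss = £1350

Pre-subsidy: 229.4 - 0.2x = 1631/15 + (2/15)x gives x* = 362 and P* = 157.
With the rebate, buyers effectively pay Pb = Ps − 30, where Ps is the price sellers receive.
On the curves, Pb = 229.4 - 0.2x and Ps = 1631/15 + (2/15)x; the wedge Ps − Pb = 30 gives 1631/15 + (2/15)x − (229.4 - 0.2x) = 30, so x' = 452.
Then Pb = 229.4 − 0.2·452 = 139 and Ps = 1631/15 + (2/15)·452 = 169.
The subsidy expands output by 452 − 362 = 90 past the efficient level; on those units the gap between marginal cost and willingness to pay runs from 0 up to 30.
DWL = ½ × 30 × 90 = 1350.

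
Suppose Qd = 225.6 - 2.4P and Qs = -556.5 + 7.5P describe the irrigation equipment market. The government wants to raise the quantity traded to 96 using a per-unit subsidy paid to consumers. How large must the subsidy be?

At Q = 96, invert demand for the buyer price: Pb = (225.6 − 96)/2.4 = 54; invert supply for the seller price: Ps = (96 − (-556.5))/7.5 = 87.
The subsidy must fill the gap: s = Ps − Pb = 87 − 54 = 33.

Required subsidy s = 33 per unit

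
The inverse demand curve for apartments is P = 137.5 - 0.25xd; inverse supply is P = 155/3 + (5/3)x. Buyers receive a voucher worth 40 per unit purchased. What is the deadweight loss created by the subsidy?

Deadweight loss = 9600/23

Pre-subsidy: 137.5 - 0.25x = 155/3 + (5/3)x gives x* = 1030/23 and P* = 2905/23.
With the rebate, buyers effectively pay Pb = Ps − 40, where Ps is the price sellers receive.
On the curves, Pb = 137.5 - 0.25x and Ps = 155/3 + (5/3)x; the wedge Ps − Pb = 40 gives 155/3 + (5/3)x − (137.5 - 0.25x) = 40, so x' = 1510/23.
Then Pb = 137.5 − 0.25·(1510/23) = 2785/23 and Ps = 155/3 + (5/3)·(1510/23) = 3705/23.
The subsidy expands output by 1510/23 − 1030/23 = 480/23 past the efficient level; on those units the gap between marginal cost and willingness to pay runs from 0 up to 40.
DWL = ½ × 40 × 480/23 = 9600/23.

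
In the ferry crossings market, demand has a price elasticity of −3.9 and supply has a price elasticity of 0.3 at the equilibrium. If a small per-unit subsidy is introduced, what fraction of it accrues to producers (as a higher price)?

For a small subsidy around the equilibrium, the benefit split depends on the relative slopes, which at a point are proportional to the elasticities.
Buyer share = εs/(εs + |εd|) = 0.3/(0.3 + 3.9) = 1/14; seller share = |εd|/(εs + |εd|) = 13/14.
So producers capture 13/14 of the subsidy.

Producer share = 13/14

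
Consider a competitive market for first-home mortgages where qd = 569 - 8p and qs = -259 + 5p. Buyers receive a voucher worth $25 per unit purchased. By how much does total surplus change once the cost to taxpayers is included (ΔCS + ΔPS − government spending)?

Net change in total surplus = -12500/13

Pre-subsidy: 569 - 8p = -259 + 5p gives p* = 828/13, q* = 773/13.
With the rebate, buyers effectively pay pb = ps − 25, where ps is the price sellers receive.
Demand in terms of ps becomes qd = 569 − 8(ps − 25) = 769 - 8ps. Setting this equal to supply: 769 - 8ps = -259 + 5ps, so ps = 1028/13.
Buyers pay pb = 1028/13 − 25 = 703/13; q' = -259 + 5·(1028/13) = 1773/13.
ΔCS = ½(773/13 + 1773/13)(828/13 − 703/13) = 159125/169; ΔPS = ½(773/13 + 1773/13)(1028/13 − 828/13) = 254600/169.
Government spending = 25 × 1773/13 = 44325/13.
Net change = 159125/169 + 254600/169 − 44325/13 = -12500/13. The loss equals the DWL triangle ½·25·1000/13.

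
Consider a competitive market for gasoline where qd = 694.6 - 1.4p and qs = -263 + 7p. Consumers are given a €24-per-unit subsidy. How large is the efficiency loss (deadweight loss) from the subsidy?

Pre-subsidy: 694.6 - 1.4p = -263 + 7p gives p* = 114, q* = 535.
With the rebate, buyers effectively pay pb = ps − 24, where ps is the price sellers receive.
Demand in terms of ps becomes qd = 694.6 − 1.4(ps − 24) = 728.2 - 1.4ps. Setting this equal to supply: 728.2 - 1.4ps = -263 + 7ps, so ps = 118.
Buyers pay pb = 118 − 24 = 94; q' = -263 + 7·118 = 563.
The subsidy expands output by 563 − 535 = 28 past the efficient level; on those units the gap between marginal cost and willingness to pay runs from 0 up to 24.
DWL = ½ × 24 × 28 = 336.

Deadweight loss = €336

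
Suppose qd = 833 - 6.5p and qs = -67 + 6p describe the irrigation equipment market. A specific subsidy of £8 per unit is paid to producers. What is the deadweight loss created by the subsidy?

Pre-subsidy: 833 - 6.5p = -67 + 6p gives p* = 72, q* = 365.
With the subsidy, sellers receive ps = pb + 8 for each unit, where pb is the price buyers pay.
Supply in terms of pb becomes qs = -67 + 6(pb + 8) = -19 + 6pb. Setting this equal to demand: 833 - 6.5pb = -19 + 6pb, so pb = 68.16.
Sellers receive ps = 68.16 + 8 = 76.16; q' = 833 − 6.5·68.16 = 389.96.
The subsidy expands output by 389.96 − 365 = 24.96 past the efficient level; on those units the gap between marginal cost and willingness to pay runs from 0 up to 8.
DWL = ½ × 8 × 24.96 = 99.84.

Deadweight loss = £99.84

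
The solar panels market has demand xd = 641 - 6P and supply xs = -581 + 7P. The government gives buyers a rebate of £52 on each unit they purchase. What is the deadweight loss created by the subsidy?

Deadweight loss = £4368

Pre-subsidy: 641 - 6P = -581 + 7P gives P* = 94, x* = 77.
With the rebate, buyers effectively pay Pb = Ps − 52, where Ps is the price sellers receive.
Demand in terms of Ps becomes xd = 641 − 6(Ps − 52) = 953 - 6Ps. Setting this equal to supply: 953 - 6Ps = -581 + 7Ps, so Ps = 118.
Buyers pay Pb = 118 − 52 = 66; x' = -581 + 7·118 = 245.
The subsidy expands output by 245 − 77 = 168 past the efficient level; on those units the gap between marginal cost and willingness to pay runs from 0 up to 52.
DWL = ½ × 52 × 168 = 4368.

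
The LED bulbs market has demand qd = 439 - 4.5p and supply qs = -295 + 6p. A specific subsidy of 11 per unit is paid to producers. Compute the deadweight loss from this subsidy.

Pre-subsidy: 439 - 4.5p = -295 + 6p gives p* = 1468/21, q* = 871/7.
With the subsidy, sellers receive ps = pb + 11 for each unit, where pb is the price buyers pay.
Supply in terms of pb becomes qs = -295 + 6(pb + 11) = -229 + 6pb. Setting this equal to demand: 439 - 4.5pb = -229 + 6pb, so pb = 1336/21.
Sellers receive ps = 1336/21 + 11 = 1567/21; q' = 439 − 4.5·(1336/21) = 1069/7.
The subsidy expands output by 1069/7 − 871/7 = 198/7 past the efficient level; on those units the gap between marginal cost and willingness to pay runs from 0 up to 11.
DWL = ½ × 11 × 198/7 = 1089/7.

Deadweight loss = 1089/7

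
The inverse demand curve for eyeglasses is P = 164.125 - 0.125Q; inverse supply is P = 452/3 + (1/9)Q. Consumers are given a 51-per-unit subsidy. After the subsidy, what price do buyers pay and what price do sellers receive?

Pre-subsidy: 164.125 - 0.125Q = 452/3 + (1/9)Q gives Q* = 57 and P* = 157.
With the rebate, buyers effectively pay Pb = Ps − 51, where Ps is the price sellers receive.
On the curves, Pb = 164.125 - 0.125Q and Ps = 452/3 + (1/9)Q; the wedge Ps − Pb = 51 gives 452/3 + (1/9)Q − (164.125 - 0.125Q) = 51, so Q' = 273.
Then Pb = 164.125 − 0.125·273 = 130 and Ps = 452/3 + (1/9)·273 = 181.

Buyers pay 130; sellers receive 181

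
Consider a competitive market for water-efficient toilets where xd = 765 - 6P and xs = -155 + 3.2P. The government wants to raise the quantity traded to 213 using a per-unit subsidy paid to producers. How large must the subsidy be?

At x = 213, invert demand for the buyer price: Pb = (765 − 213)/6 = 92; invert supply for the seller price: Ps = (213 − (-155))/3.2 = 115.
The subsidy must fill the gap: s = Ps − Pb = 115 − 92 = 23.

Required subsidy s = 23 per unit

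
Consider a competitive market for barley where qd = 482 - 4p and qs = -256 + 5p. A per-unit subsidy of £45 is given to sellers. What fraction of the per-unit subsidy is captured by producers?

Producer share = 4/9

Pre-subsidy: 482 - 4p = -256 + 5p gives p* = 82, q* = 154.
With the subsidy, sellers receive ps = pb + 45 for each unit, where pb is the price buyers pay.
Supply in terms of pb becomes qs = -256 + 5(pb + 45) = -31 + 5pb. Setting this equal to demand: 482 - 4pb = -31 + 5pb, so pb = 57.
Sellers receive ps = 57 + 45 = 102; q' = 482 − 4·57 = 254.
Buyers' price falls by p* − pb = 82 − 57 = 25; sellers' price rises by ps − p* = 102 − 82 = 20.
So producers capture 20/45 = 4/9 of each unit of subsidy.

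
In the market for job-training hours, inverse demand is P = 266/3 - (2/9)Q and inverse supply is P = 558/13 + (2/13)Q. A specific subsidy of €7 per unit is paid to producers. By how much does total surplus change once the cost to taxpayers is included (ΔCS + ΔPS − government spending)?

Net change in total surplus = -5733/88

Pre-subsidy: 266/3 - (2/9)Q = 558/13 + (2/13)Q gives Q* = 1338/11 and P* = 678/11.
With the subsidy, sellers receive Ps = Pb + 7 for each unit, where Pb is the price buyers pay.
On the curves, Pb = 266/3 - (2/9)Q and Ps = 558/13 + (2/13)Q; the wedge Ps − Pb = 7 gives 558/13 + (2/13)Q − (266/3 - (2/9)Q) = 7, so Q' = 140.25.
Then Pb = 266/3 − (2/9)·140.25 = 57.5 and Ps = 558/13 + (2/13)·140.25 = 64.5.
ΔCS = ½(1338/11 + 140.25)(678/11 − 57.5) = 1048593/1936; ΔPS = ½(1338/11 + 140.25)(64.5 − 678/11) = 725949/1936.
Government spending = 7 × 140.25 = 981.75.
Net change = 1048593/1936 + 725949/1936 − 981.75 = -5733/88. The loss equals the DWL triangle ½·7·819/44.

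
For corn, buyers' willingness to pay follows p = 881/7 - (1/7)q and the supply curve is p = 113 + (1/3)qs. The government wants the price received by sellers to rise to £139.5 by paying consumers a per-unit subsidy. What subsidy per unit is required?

Required subsidy s = £25 per unit

At a seller price of 139.5, quantity supplied is -339 + 3·139.5 = 79.5.
Buyers absorb 79.5 only when they pay pb = 881/7 − (1/7)·79.5 = 114.5.
s = ps − pb = 139.5 − 114.5 = 25.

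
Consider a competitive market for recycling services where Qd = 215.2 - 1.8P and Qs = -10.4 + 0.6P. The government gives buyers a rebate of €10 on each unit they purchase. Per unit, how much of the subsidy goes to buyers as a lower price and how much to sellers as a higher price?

Buyers gain €2.5 per unit; sellers gain €7.5 per unit

Pre-subsidy: 215.2 - 1.8P = -10.4 + 0.6P gives P* = 94, Q* = 46.
With the rebate, buyers effectively pay Pb = Ps − 10, where Ps is the price sellers receive.
Demand in terms of Ps becomes Qd = 215.2 − 1.8(Ps − 10) = 233.2 - 1.8Ps. Setting this equal to supply: 233.2 - 1.8Ps = -10.4 + 0.6Ps, so Ps = 101.5.
Buyers pay Pb = 101.5 − 10 = 91.5; Q' = -10.4 + 0.6·101.5 = 50.5.
Buyers' price falls by P* − Pb = 94 − 91.5 = 2.5; sellers' price rises by Ps − P* = 101.5 − 94 = 7.5.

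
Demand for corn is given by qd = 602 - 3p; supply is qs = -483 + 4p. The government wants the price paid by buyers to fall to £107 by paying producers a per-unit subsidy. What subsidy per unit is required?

Required subsidy s = £84 per unit

At a buyer price of 107, quantity demanded is 602 − 3·107 = 281.
Sellers supply 281 only when they receive ps with -483 + 4·ps = 281, i.e. ps = 191.
s = ps − pb = 191 − 107 = 84.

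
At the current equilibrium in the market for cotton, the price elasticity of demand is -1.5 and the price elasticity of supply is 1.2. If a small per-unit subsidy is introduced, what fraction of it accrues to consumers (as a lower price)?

For a small subsidy around the equilibrium, the benefit split depends on the relative slopes, which at a point are proportional to the elasticities.
Buyer share = εs/(εs + |εd|) = 1.2/(1.2 + 1.5) = 4/9; seller share = |εd|/(εs + |εd|) = 5/9.

Consumer share = 4/9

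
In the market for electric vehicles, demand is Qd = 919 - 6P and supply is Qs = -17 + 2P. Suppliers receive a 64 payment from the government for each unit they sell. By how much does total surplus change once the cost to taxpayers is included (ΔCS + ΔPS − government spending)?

Net change in total surplus = -3072

Pre-subsidy: 919 - 6P = -17 + 2P gives P* = 117, Q* = 217.
With the subsidy, sellers receive Ps = Pb + 64 for each unit, where Pb is the price buyers pay.
Supply in terms of Pb becomes Qs = -17 + 2(Pb + 64) = 111 + 2Pb. Setting this equal to demand: 919 - 6Pb = 111 + 2Pb, so Pb = 101.
Sellers receive Ps = 101 + 64 = 165; Q' = 919 − 6·101 = 313.
ΔCS = ½(217 + 313)(117 − 101) = 4240; ΔPS = ½(217 + 313)(165 − 117) = 12720.
Government spending = 64 × 313 = 20032.
Net change = 4240 + 12720 − 20032 = -3072. The loss equals the DWL triangle ½·64·96.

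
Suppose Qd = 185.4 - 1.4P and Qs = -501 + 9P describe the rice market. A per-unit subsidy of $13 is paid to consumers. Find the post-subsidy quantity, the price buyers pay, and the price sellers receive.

Pre-subsidy: 185.4 - 1.4P = -501 + 9P gives P* = 66, Q* = 93.
With the rebate, buyers effectively pay Pb = Ps − 13, where Ps is the price sellers receive.
Demand in terms of Ps becomes Qd = 185.4 − 1.4(Ps − 13) = 203.6 - 1.4Ps. Setting this equal to supply: 203.6 - 1.4Ps = -501 + 9Ps, so Ps = 67.75.
Buyers pay Pb = 67.75 − 13 = 54.75; Q' = -501 + 9·67.75 = 108.75.

Q' = 108.75; buyers pay $54.75; sellers receive $67.75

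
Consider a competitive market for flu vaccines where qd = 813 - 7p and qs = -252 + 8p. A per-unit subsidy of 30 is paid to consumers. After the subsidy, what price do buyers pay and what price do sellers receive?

Pre-subsidy: 813 - 7p = -252 + 8p gives p* = 71, q* = 316.
With the rebate, buyers effectively pay pb = ps − 30, where ps is the price sellers receive.
Demand in terms of ps becomes qd = 813 − 7(ps − 30) = 1023 - 7ps. Setting this equal to supply: 1023 - 7ps = -252 + 8ps, so ps = 85.
Buyers pay pb = 85 − 30 = 55; q' = -252 + 8·85 = 428.

Buyers pay 55; sellers receive 85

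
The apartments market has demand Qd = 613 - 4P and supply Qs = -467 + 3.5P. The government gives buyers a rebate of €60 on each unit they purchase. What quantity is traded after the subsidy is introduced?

Q' = 149

Pre-subsidy: 613 - 4P = -467 + 3.5P gives P* = 144, Q* = 37.
With the rebate, buyers effectively pay Pb = Ps − 60, where Ps is the price sellers receive.
Demand in terms of Ps becomes Qd = 613 − 4(Ps − 60) = 853 - 4Ps. Setting this equal to supply: 853 - 4Ps = -467 + 3.5Ps, so Ps = 176.
Buyers pay Pb = 176 − 60 = 116; Q' = -467 + 3.5·176 = 149.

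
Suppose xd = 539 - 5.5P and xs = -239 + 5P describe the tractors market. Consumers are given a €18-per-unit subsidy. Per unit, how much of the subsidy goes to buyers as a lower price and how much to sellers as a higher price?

Buyers gain 60/7 per unit; sellers gain 66/7 per unit

Pre-subsidy: 539 - 5.5P = -239 + 5P gives P* = 1556/21, x* = 2761/21.
With the rebate, buyers effectively pay Pb = Ps − 18, where Ps is the price sellers receive.
Demand in terms of Ps becomes xd = 539 − 5.5(Ps − 18) = 638 - 5.5Ps. Setting this equal to supply: 638 - 5.5Ps = -239 + 5Ps, so Ps = 1754/21.
Buyers pay Pb = 1754/21 − 18 = 1376/21; x' = -239 + 5·(1754/21) = 3751/21.
Buyers' price falls by P* − Pb = 1556/21 − 1376/21 = 60/7; sellers' price rises by Ps − P* = 1754/21 − 1556/21 = 66/7.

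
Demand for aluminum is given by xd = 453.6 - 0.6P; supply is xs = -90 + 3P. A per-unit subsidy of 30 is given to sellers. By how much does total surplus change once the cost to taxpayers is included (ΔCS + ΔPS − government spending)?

Pre-subsidy: 453.6 - 0.6P = -90 + 3P gives P* = 151, x* = 363.
With the subsidy, sellers receive Ps = Pb + 30 for each unit, where Pb is the price buyers pay.
Supply in terms of Pb becomes xs = -90 + 3(Pb + 30) = 0 + 3Pb. Setting this equal to demand: 453.6 - 0.6Pb = 0 + 3Pb, so Pb = 126.
Sellers receive Ps = 126 + 30 = 156; x' = 453.6 − 0.6·126 = 378.
ΔCS = ½(363 + 378)(151 − 126) = 9262.5; ΔPS = ½(363 + 378)(156 − 151) = 1852.5.
Government spending = 30 × 378 = 11340.
Net change = 9262.5 + 1852.5 − 11340 = -225. The loss equals the DWL triangle ½·30·15.

Net change in total surplus = -225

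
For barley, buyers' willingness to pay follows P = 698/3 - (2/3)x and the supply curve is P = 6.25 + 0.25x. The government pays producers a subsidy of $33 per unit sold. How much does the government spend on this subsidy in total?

Pre-subsidy: 698/3 - (2/3)x = 6.25 + 0.25x gives x* = 247 and P* = 68.
With the subsidy, sellers receive Ps = Pb + 33 for each unit, where Pb is the price buyers pay.
On the curves, Pb = 698/3 - (2/3)x and Ps = 6.25 + 0.25x; the wedge Ps − Pb = 33 gives 6.25 + 0.25x − (698/3 - (2/3)x) = 33, so x' = 283.
Then Pb = 698/3 − (2/3)·283 = 44 and Ps = 6.25 + 0.25·283 = 77.
Government outlay = subsidy × quantity = 33 × 283 = 9339.

Government cost = $9339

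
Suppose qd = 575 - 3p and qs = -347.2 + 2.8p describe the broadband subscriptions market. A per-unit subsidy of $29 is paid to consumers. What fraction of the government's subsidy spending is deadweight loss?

Pre-subsidy: 575 - 3p = -347.2 + 2.8p gives p* = 159, q* = 98.
With the rebate, buyers effectively pay pb = ps − 29, where ps is the price sellers receive.
Demand in terms of ps becomes qd = 575 − 3(ps − 29) = 662 - 3ps. Setting this equal to supply: 662 - 3ps = -347.2 + 2.8ps, so ps = 174.
Buyers pay pb = 174 − 29 = 145; q' = -347.2 + 2.8·174 = 140.
ΔCS = ½(98 + 140)(159 − 145) = 1666; ΔPS = ½(98 + 140)(174 − 159) = 1785.
Government spending = 29 × 140 = 4060.
DWL = ½ × 29 × (140 − 98) = 609; fraction = 609 / 4060 = 0.15.

DWL / government spending = 0.15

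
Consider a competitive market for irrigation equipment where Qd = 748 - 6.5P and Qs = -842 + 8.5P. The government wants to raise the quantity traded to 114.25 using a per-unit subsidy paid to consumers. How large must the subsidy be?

At Q = 114.25, invert demand for the buyer price: Pb = (748 − 114.25)/6.5 = 97.5; invert supply for the seller price: Ps = (114.25 − (-842))/8.5 = 112.5.
The subsidy must fill the gap: s = Ps − Pb = 112.5 − 97.5 = 15.

Required subsidy s = 15 per unit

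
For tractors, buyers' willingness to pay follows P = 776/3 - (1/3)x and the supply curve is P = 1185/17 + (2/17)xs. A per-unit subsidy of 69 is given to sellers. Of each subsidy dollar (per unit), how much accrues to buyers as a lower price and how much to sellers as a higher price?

Buyers gain 51 per unit; sellers gain 18 per unit

Pre-subsidy: 776/3 - (1/3)x = 1185/17 + (2/17)x gives x* = 419 and P* = 119.
With the subsidy, sellers receive Ps = Pb + 69 for each unit, where Pb is the price buyers pay.
On the curves, Pb = 776/3 - (1/3)x and Ps = 1185/17 + (2/17)x; the wedge Ps − Pb = 69 gives 1185/17 + (2/17)x − (776/3 - (1/3)x) = 69, so x' = 572.
Then Pb = 776/3 − (1/3)·572 = 68 and Ps = 1185/17 + (2/17)·572 = 137.
Buyers' price falls by P* − Pb = 119 − 68 = 51; sellers' price rises by Ps − P* = 137 − 119 = 18.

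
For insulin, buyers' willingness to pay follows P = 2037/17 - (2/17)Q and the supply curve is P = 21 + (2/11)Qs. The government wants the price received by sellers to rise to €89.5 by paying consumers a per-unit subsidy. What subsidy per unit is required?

At a seller price of 89.5, quantity supplied is -115.5 + 5.5·89.5 = 376.75.
Buyers absorb 376.75 only when they pay Pb = 2037/17 − (2/17)·376.75 = 75.5.
s = Ps − Pb = 89.5 − 75.5 = 14.

Required subsidy s = €14 per unit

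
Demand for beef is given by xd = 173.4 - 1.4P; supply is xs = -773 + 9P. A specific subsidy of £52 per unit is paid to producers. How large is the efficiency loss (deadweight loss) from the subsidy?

Pre-subsidy: 173.4 - 1.4P = -773 + 9P gives P* = 91, x* = 46.
With the subsidy, sellers receive Ps = Pb + 52 for each unit, where Pb is the price buyers pay.
Supply in terms of Pb becomes xs = -773 + 9(Pb + 52) = -305 + 9Pb. Setting this equal to demand: 173.4 - 1.4Pb = -305 + 9Pb, so Pb = 46.
Sellers receive Ps = 46 + 52 = 98; x' = 173.4 − 1.4·46 = 109.
The subsidy expands output by 109 − 46 = 63 past the efficient level; on those units the gap between marginal cost and willingness to pay runs from 0 up to 52.
DWL = ½ × 52 × 63 = 1638.

Deadweight loss = £1638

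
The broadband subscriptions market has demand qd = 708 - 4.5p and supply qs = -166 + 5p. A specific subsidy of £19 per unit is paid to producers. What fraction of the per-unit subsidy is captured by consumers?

Consumer share = 10/19

Pre-subsidy: 708 - 4.5p = -166 + 5p gives p* = 92, q* = 294.
With the subsidy, sellers receive ps = pb + 19 for each unit, where pb is the price buyers pay.
Supply in terms of pb becomes qs = -166 + 5(pb + 19) = -71 + 5pb. Setting this equal to demand: 708 - 4.5pb = -71 + 5pb, so pb = 82.
Sellers receive ps = 82 + 19 = 101; q' = 708 − 4.5·82 = 339.
Buyers' price falls by p* − pb = 92 − 82 = 10; sellers' price rises by ps − p* = 101 − 92 = 9.
So consumers capture 10/19 = 10/19 of each unit of subsidy.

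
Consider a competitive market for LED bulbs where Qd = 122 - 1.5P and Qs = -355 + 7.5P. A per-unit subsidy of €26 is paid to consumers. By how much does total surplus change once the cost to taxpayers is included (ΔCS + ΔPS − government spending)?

Pre-subsidy: 122 - 1.5P = -355 + 7.5P gives P* = 53, Q* = 42.5.
With the rebate, buyers effectively pay Pb = Ps − 26, where Ps is the price sellers receive.
Demand in terms of Ps becomes Qd = 122 − 1.5(Ps − 26) = 161 - 1.5Ps. Setting this equal to supply: 161 - 1.5Ps = -355 + 7.5Ps, so Ps = 172/3.
Buyers pay Pb = 172/3 − 26 = 94/3; Q' = -355 + 7.5·(172/3) = 75.
ΔCS = ½(42.5 + 75)(53 − 94/3) = 15275/12; ΔPS = ½(42.5 + 75)(172/3 − 53) = 3055/12.
Government spending = 26 × 75 = 1950.
Net change = 15275/12 + 3055/12 − 1950 = -422.5. The loss equals the DWL triangle ½·26·32.5.

Net change in total surplus = -€422.5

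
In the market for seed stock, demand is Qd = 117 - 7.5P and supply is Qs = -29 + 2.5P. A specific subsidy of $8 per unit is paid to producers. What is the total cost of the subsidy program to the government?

Government cost = $180

Pre-subsidy: 117 - 7.5P = -29 + 2.5P gives P* = 14.6, Q* = 7.5.
With the subsidy, sellers receive Ps = Pb + 8 for each unit, where Pb is the price buyers pay.
Supply in terms of Pb becomes Qs = -29 + 2.5(Pb + 8) = -9 + 2.5Pb. Setting this equal to demand: 117 - 7.5Pb = -9 + 2.5Pb, so Pb = 12.6.
Sellers receive Ps = 12.6 + 8 = 20.6; Q' = 117 − 7.5·12.6 = 22.5.
Government outlay = subsidy × quantity = 8 × 22.5 = 180.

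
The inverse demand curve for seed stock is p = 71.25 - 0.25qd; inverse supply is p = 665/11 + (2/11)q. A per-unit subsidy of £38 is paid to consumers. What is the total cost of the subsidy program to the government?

Pre-subsidy: 71.25 - 0.25q = 665/11 + (2/11)q gives q* = 25 and p* = 65.
With the rebate, buyers effectively pay pb = ps − 38, where ps is the price sellers receive.
On the curves, pb = 71.25 - 0.25q and ps = 665/11 + (2/11)q; the wedge ps − pb = 38 gives 665/11 + (2/11)q − (71.25 - 0.25q) = 38, so q' = 113.
Then pb = 71.25 − 0.25·113 = 43 and ps = 665/11 + (2/11)·113 = 81.
Government outlay = subsidy × quantity = 38 × 113 = 4294.

Government cost = £4294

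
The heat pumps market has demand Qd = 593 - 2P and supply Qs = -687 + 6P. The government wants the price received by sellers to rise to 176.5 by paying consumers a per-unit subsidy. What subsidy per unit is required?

Required subsidy s = 66 per unit

At a seller price of 176.5, quantity supplied is -687 + 6·176.5 = 372.
Buyers absorb 372 only when they pay Pb with 593 − 2·Pb = 372, i.e. Pb = 110.5.
s = Ps − Pb = 176.5 − 110.5 = 66.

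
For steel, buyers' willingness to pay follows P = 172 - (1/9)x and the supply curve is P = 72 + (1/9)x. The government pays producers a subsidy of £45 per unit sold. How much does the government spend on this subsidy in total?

Pre-subsidy: 172 - (1/9)x = 72 + (1/9)x gives x* = 450 and P* = 122.
With the subsidy, sellers receive Ps = Pb + 45 for each unit, where Pb is the price buyers pay.
On the curves, Pb = 172 - (1/9)x and Ps = 72 + (1/9)x; the wedge Ps − Pb = 45 gives 72 + (1/9)x − (172 - (1/9)x) = 45, so x' = 652.5.
Then Pb = 172 − (1/9)·652.5 = 99.5 and Ps = 72 + (1/9)·652.5 = 144.5.
Government outlay = subsidy × quantity = 45 × 652.5 = 29362.5.

Government cost = £29362.5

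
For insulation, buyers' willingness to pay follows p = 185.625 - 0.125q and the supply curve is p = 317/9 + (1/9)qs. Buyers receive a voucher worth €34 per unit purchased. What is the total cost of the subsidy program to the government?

Government cost = €26554

Pre-subsidy: 185.625 - 0.125q = 317/9 + (1/9)q gives q* = 637 and p* = 106.
With the rebate, buyers effectively pay pb = ps − 34, where ps is the price sellers receive.
On the curves, pb = 185.625 - 0.125q and ps = 317/9 + (1/9)q; the wedge ps − pb = 34 gives 317/9 + (1/9)q − (185.625 - 0.125q) = 34, so q' = 781.
Then pb = 185.625 − 0.125·781 = 88 and ps = 317/9 + (1/9)·781 = 122.
Government outlay = subsidy × quantity = 34 × 781 = 26554.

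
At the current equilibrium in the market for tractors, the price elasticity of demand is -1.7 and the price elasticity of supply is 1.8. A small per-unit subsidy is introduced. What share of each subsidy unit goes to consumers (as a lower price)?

For a small subsidy around the equilibrium, the benefit split depends on the relative slopes, which at a point are proportional to the elasticities.
Buyer share = εs/(εs + |εd|) = 1.8/(1.8 + 1.7) = 18/35; seller share = |εd|/(εs + |εd|) = 17/35.

Consumer share = 18/35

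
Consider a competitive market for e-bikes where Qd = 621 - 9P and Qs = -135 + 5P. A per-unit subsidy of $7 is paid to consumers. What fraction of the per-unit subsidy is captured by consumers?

Pre-subsidy: 621 - 9P = -135 + 5P gives P* = 54, Q* = 135.
With the rebate, buyers effectively pay Pb = Ps − 7, where Ps is the price sellers receive.
Demand in terms of Ps becomes Qd = 621 − 9(Ps − 7) = 684 - 9Ps. Setting this equal to supply: 684 - 9Ps = -135 + 5Ps, so Ps = 58.5.
Buyers pay Pb = 58.5 − 7 = 51.5; Q' = -135 + 5·58.5 = 157.5.
Buyers' price falls by P* − Pb = 54 − 51.5 = 2.5; sellers' price rises by Ps − P* = 58.5 − 54 = 4.5.
So consumers capture 2.5/7 = 5/14 of each unit of subsidy.

Consumer share = 5/14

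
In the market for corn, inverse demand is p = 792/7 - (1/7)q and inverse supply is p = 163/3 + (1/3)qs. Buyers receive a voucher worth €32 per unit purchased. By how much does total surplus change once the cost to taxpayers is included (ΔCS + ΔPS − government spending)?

Pre-subsidy: 792/7 - (1/7)q = 163/3 + (1/3)q gives q* = 123.5 and p* = 95.5.
With the rebate, buyers effectively pay pb = ps − 32, where ps is the price sellers receive.
On the curves, pb = 792/7 - (1/7)q and ps = 163/3 + (1/3)q; the wedge ps − pb = 32 gives 163/3 + (1/3)q − (792/7 - (1/7)q) = 32, so q' = 190.7.
Then pb = 792/7 − (1/7)·190.7 = 85.9 and ps = 163/3 + (1/3)·190.7 = 117.9.
ΔCS = ½(123.5 + 190.7)(95.5 − 85.9) = 1508.16; ΔPS = ½(123.5 + 190.7)(117.9 − 95.5) = 3519.04.
Government spending = 32 × 190.7 = 6102.4.
Net change = 1508.16 + 3519.04 − 6102.4 = -1075.2. The loss equals the DWL triangle ½·32·67.2.

Net change in total surplus = -€1075.2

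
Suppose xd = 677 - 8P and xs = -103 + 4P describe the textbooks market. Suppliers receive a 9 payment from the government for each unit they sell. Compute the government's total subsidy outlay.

Government cost = 1629

Pre-subsidy: 677 - 8P = -103 + 4P gives P* = 65, x* = 157.
With the subsidy, sellers receive Ps = Pb + 9 for each unit, where Pb is the price buyers pay.
Supply in terms of Pb becomes xs = -103 + 4(Pb + 9) = -67 + 4Pb. Setting this equal to demand: 677 - 8Pb = -67 + 4Pb, so Pb = 62.
Sellers receive Ps = 62 + 9 = 71; x' = 677 − 8·62 = 181.
Government outlay = subsidy × quantity = 9 × 181 = 1629.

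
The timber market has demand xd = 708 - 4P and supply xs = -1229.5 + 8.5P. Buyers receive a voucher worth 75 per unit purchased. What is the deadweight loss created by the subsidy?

Deadweight loss = 7650

Pre-subsidy: 708 - 4P = -1229.5 + 8.5P gives P* = 155, x* = 88.
With the rebate, buyers effectively pay Pb = Ps − 75, where Ps is the price sellers receive.
Demand in terms of Ps becomes xd = 708 − 4(Ps − 75) = 1008 - 4Ps. Setting this equal to supply: 1008 - 4Ps = -1229.5 + 8.5Ps, so Ps = 179.
Buyers pay Pb = 179 − 75 = 104; x' = -1229.5 + 8.5·179 = 292.
The subsidy expands output by 292 − 88 = 204 past the efficient level; on those units the gap between marginal cost and willingness to pay runs from 0 up to 75.
DWL = ½ × 75 × 204 = 7650.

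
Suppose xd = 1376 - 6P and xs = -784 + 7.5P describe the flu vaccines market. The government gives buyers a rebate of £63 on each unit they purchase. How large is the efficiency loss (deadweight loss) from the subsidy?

Pre-subsidy: 1376 - 6P = -784 + 7.5P gives P* = 160, x* = 416.
With the rebate, buyers effectively pay Pb = Ps − 63, where Ps is the price sellers receive.
Demand in terms of Ps becomes xd = 1376 − 6(Ps − 63) = 1754 - 6Ps. Setting this equal to supply: 1754 - 6Ps = -784 + 7.5Ps, so Ps = 188.
Buyers pay Pb = 188 − 63 = 125; x' = -784 + 7.5·188 = 626.
The subsidy expands output by 626 − 416 = 210 past the efficient level; on those units the gap between marginal cost and willingness to pay runs from 0 up to 63.
DWL = ½ × 63 × 210 = 6615.

Deadweight loss = £6615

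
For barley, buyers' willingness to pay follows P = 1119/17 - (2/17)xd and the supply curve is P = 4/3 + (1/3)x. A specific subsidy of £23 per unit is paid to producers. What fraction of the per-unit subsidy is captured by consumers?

Pre-subsidy: 1119/17 - (2/17)x = 4/3 + (1/3)x gives x* = 143 and P* = 49.
With the subsidy, sellers receive Ps = Pb + 23 for each unit, where Pb is the price buyers pay.
On the curves, Pb = 1119/17 - (2/17)x and Ps = 4/3 + (1/3)x; the wedge Ps − Pb = 23 gives 4/3 + (1/3)x − (1119/17 - (2/17)x) = 23, so x' = 194.
Then Pb = 1119/17 − (2/17)·194 = 43 and Ps = 4/3 + (1/3)·194 = 66.
Buyers' price falls by P* − Pb = 49 − 43 = 6; sellers' price rises by Ps − P* = 66 − 49 = 17.
So consumers capture 6/23 = 6/23 of each unit of subsidy.

Consumer share = 6/23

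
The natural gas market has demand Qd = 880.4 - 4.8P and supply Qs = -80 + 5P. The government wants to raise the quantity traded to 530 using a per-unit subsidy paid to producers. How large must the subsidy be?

At Q = 530, invert demand for the buyer price: Pb = (880.4 − 530)/4.8 = 73; invert supply for the seller price: Ps = (530 − (-80))/5 = 122.
The subsidy must fill the gap: s = Ps − Pb = 122 − 73 = 49.

Required subsidy s = 49 per unit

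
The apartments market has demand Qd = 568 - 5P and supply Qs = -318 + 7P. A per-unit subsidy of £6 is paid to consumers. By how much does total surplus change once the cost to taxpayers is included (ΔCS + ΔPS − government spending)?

Net change in total surplus = -£52.5

Pre-subsidy: 568 - 5P = -318 + 7P gives P* = 443/6, Q* = 1193/6.
With the rebate, buyers effectively pay Pb = Ps − 6, where Ps is the price sellers receive.
Demand in terms of Ps becomes Qd = 568 − 5(Ps − 6) = 598 - 5Ps. Setting this equal to supply: 598 - 5Ps = -318 + 7Ps, so Ps = 229/3.
Buyers pay Pb = 229/3 − 6 = 211/3; Q' = -318 + 7·(229/3) = 649/3.
ΔCS = ½(1193/6 + 649/3)(443/6 − 211/3) = 17437/24; ΔPS = ½(1193/6 + 649/3)(229/3 − 443/6) = 12455/24.
Government spending = 6 × 649/3 = 1298.
Net change = 17437/24 + 12455/24 − 1298 = -52.5. The loss equals the DWL triangle ½·6·17.5.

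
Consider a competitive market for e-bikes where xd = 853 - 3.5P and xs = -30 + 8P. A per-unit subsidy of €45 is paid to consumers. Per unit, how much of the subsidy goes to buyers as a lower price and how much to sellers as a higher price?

Pre-subsidy: 853 - 3.5P = -30 + 8P gives P* = 1766/23, x* = 13438/23.
With the rebate, buyers effectively pay Pb = Ps − 45, where Ps is the price sellers receive.
Demand in terms of Ps becomes xd = 853 − 3.5(Ps − 45) = 1010.5 - 3.5Ps. Setting this equal to supply: 1010.5 - 3.5Ps = -30 + 8Ps, so Ps = 2081/23.
Buyers pay Pb = 2081/23 − 45 = 1046/23; x' = -30 + 8·(2081/23) = 15958/23.
Buyers' price falls by P* − Pb = 1766/23 − 1046/23 = 720/23; sellers' price rises by Ps − P* = 2081/23 − 1766/23 = 315/23.

Buyers gain 720/23 per unit; sellers gain 315/23 per unit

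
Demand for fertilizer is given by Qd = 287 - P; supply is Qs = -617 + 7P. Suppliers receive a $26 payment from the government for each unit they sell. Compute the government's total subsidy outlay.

Government cost = $5115.5

Pre-subsidy: 287 - P = -617 + 7P gives P* = 113, Q* = 174.
With the subsidy, sellers receive Ps = Pb + 26 for each unit, where Pb is the price buyers pay.
Supply in terms of Pb becomes Qs = -617 + 7(Pb + 26) = -435 + 7Pb. Setting this equal to demand: 287 - Pb = -435 + 7Pb, so Pb = 90.25.
Sellers receive Ps = 90.25 + 26 = 116.25; Q' = 287 − 1·90.25 = 196.75.
Government outlay = subsidy × quantity = 26 × 196.75 = 5115.5.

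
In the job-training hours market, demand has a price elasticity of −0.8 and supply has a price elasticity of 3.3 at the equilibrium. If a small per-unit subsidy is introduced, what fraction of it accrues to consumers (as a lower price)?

For a small subsidy around the equilibrium, the benefit split depends on the relative slopes, which at a point are proportional to the elasticities.
Buyer share = εs/(εs + |εd|) = 3.3/(3.3 + 0.8) = 33/41; seller share = |εd|/(εs + |εd|) = 8/41.

Consumer share = 33/41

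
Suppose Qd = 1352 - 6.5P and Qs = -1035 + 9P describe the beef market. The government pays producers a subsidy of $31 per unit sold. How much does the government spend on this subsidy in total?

Government cost = $14508

Pre-subsidy: 1352 - 6.5P = -1035 + 9P gives P* = 154, Q* = 351.
With the subsidy, sellers receive Ps = Pb + 31 for each unit, where Pb is the price buyers pay.
Supply in terms of Pb becomes Qs = -1035 + 9(Pb + 31) = -756 + 9Pb. Setting this equal to demand: 1352 - 6.5Pb = -756 + 9Pb, so Pb = 136.
Sellers receive Ps = 136 + 31 = 167; Q' = 1352 − 6.5·136 = 468.
Government outlay = subsidy × quantity = 31 × 468 = 14508.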